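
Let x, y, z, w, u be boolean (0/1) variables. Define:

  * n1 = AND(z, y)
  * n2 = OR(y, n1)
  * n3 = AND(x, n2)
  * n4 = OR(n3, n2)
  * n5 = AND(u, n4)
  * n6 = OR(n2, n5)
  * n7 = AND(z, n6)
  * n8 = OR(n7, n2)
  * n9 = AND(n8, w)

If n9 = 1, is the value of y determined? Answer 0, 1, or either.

n9 = AND(n8, w) must be 1, so both n8 = 1 and w = 1.
n8 = OR(n7, n2) must be 1, so at least one of n7, n2 is 1.
Every assignment with n9 = 1 has y = 1; there are 8 such assignment(s).

1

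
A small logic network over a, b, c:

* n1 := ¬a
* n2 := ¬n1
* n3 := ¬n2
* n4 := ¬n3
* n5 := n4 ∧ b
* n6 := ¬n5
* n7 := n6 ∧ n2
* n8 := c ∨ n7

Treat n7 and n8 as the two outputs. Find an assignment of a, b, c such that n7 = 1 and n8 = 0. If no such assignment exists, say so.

Across all 8 input combinations, none give both n7 = 1 and n8 = 0.

no solution exists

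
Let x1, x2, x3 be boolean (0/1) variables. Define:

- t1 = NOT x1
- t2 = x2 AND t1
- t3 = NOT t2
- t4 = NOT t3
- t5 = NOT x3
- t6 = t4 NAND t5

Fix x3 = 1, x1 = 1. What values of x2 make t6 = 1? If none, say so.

x2=0

Check with x3 = 1, x1 = 1 and x2=0:
t1 = NOT x1 = NOT 1 = 0
t2 = x2 AND t1 = 0 AND 0 = 0
t3 = NOT t2 = NOT 0 = 1
t4 = NOT t3 = NOT 1 = 0
t5 = NOT x3 = NOT 1 = 0
t6 = t4 NAND t5 = 0 NAND 0 = 1
So t6 = 1.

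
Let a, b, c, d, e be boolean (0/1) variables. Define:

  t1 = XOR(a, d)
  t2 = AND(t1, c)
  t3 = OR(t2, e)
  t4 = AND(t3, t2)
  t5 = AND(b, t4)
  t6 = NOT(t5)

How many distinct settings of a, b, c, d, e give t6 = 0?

4

t6 = NOT(t5) must be 0, so t5 = 1.
Satisfying assignments:
  a=0, b=1, c=1, d=1, e=0
  a=0, b=1, c=1, d=1, e=1
  a=1, b=1, c=1, d=0, e=0
  a=1, b=1, c=1, d=0, e=1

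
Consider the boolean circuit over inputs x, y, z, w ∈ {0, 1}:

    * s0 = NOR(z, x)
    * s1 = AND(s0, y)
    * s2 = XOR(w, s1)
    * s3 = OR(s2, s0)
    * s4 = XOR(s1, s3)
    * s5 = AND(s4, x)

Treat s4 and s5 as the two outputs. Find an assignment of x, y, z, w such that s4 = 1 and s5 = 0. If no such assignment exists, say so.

x=0 y=0 z=1 w=1

Check with x=0 y=0 z=1 w=1:
s0 = NOR(z, x) = NOR(1, 0) = 0
s1 = AND(s0, y) = AND(0, 0) = 0
s2 = XOR(w, s1) = XOR(1, 0) = 1
s3 = OR(s2, s0) = OR(1, 0) = 1
s4 = XOR(s1, s3) = XOR(0, 1) = 1
s5 = AND(s4, x) = AND(1, 0) = 0
So s4 = 1 and s5 = 0.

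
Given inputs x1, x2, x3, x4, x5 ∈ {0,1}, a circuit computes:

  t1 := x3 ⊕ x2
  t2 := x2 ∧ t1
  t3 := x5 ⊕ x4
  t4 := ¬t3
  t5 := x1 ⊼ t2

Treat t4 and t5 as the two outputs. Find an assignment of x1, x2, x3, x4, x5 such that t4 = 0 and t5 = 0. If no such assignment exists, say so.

x1=1, x2=1, x3=0, x4=1, x5=0

Check with x1=1, x2=1, x3=0, x4=1, x5=0:
t1 = x3 ⊕ x2 = 0 ⊕ 1 = 1
t2 = x2 ∧ t1 = 1 ∧ 1 = 1
t3 = x5 ⊕ x4 = 0 ⊕ 1 = 1
t4 = ¬t3 = ¬1 = 0
t5 = x1 ⊼ t2 = 1 ⊼ 1 = 0
So t4 = 0 and t5 = 0.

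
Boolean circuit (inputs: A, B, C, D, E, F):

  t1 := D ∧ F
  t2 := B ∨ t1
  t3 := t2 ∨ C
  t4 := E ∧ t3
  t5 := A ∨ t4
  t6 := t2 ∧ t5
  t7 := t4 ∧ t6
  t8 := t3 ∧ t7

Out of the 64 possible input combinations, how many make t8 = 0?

t8 = t3 ∧ t7 must be 0, so at least one of t3, t7 is 0.
Enumerating the 64 input combinations, 44 give t8 = 0 and 20 give t8 = 1.

44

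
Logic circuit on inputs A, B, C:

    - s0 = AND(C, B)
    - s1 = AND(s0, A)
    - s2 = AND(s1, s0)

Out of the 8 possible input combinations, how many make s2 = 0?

7

s2 = AND(s1, s0) must be 0, so at least one of s1, s0 is 0.
Enumerating the 8 input combinations, 7 give s2 = 0 and 1 give s2 = 1.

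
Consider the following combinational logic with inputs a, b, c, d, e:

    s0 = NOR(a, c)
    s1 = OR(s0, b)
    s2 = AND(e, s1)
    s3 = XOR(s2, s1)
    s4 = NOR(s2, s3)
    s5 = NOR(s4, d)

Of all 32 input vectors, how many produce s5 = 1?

s5 = NOR(s4, d) must be 1, so both s4 = 0 and d = 0.
Enumerating the 32 input combinations, 10 give s5 = 1 and 22 give s5 = 0.

10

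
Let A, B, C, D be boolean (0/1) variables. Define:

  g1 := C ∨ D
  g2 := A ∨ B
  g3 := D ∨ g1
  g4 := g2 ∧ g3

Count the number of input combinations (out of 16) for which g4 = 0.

g4 = g2 ∧ g3 must be 0, so at least one of g2, g3 is 0.
Enumerating the 16 input combinations, 7 give g4 = 0 and 9 give g4 = 1.

7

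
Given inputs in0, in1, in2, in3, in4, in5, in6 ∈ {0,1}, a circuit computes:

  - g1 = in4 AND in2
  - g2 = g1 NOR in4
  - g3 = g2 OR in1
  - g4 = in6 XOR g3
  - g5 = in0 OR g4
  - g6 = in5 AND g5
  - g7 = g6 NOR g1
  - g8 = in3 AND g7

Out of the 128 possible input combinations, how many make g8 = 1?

g8 = in3 AND g7 must be 1, so both in3 = 1 and g7 = 1.
g7 = g6 NOR g1 must be 1, so both g6 = 0 and g1 = 0.
Enumerating the 128 input combinations, 30 give g8 = 1 and 98 give g8 = 0.

30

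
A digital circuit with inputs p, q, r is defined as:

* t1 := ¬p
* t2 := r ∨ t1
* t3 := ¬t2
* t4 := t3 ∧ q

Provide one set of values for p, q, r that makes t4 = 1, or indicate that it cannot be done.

Check with p=1 q=1 r=0:
t1 = ¬p = ¬1 = 0
t2 = r ∨ t1 = 0 ∨ 0 = 0
t3 = ¬t2 = ¬0 = 1
t4 = t3 ∧ q = 1 ∧ 1 = 1
So t4 = 1 as required.

p=1 q=1 r=0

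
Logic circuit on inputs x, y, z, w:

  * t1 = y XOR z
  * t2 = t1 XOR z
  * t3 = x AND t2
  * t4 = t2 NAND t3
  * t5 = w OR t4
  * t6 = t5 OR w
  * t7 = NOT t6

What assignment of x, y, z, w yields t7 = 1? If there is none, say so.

t7 = NOT t6 must be 1, so t6 = 0.
Check with x=1, y=1, z=1, w=0:
t1 = y XOR z = 1 XOR 1 = 0
t2 = t1 XOR z = 0 XOR 1 = 1
t3 = x AND t2 = 1 AND 1 = 1
t4 = t2 NAND t3 = 1 NAND 1 = 0
t5 = w OR t4 = 0 OR 0 = 0
t6 = t5 OR w = 0 OR 0 = 0
t7 = NOT t6 = NOT 0 = 1
So t7 = 1 as required.

x=1, y=1, z=1, w=0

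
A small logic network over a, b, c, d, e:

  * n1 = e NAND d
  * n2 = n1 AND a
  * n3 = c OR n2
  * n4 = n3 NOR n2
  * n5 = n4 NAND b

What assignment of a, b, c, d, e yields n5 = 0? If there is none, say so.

n5 = n4 NAND b must be 0, so both n4 = 1 and b = 1.
n4 = n3 NOR n2 must be 1, so both n3 = 0 and n2 = 0.
Check with a=0, b=1, c=0, d=1, e=1:
n1 = e NAND d = 1 NAND 1 = 0
n2 = n1 AND a = 0 AND 0 = 0
n3 = c OR n2 = 0 OR 0 = 0
n4 = n3 NOR n2 = 0 NOR 0 = 1
n5 = n4 NAND b = 1 NAND 1 = 0
So n5 = 0 as required.

a=0, b=1, c=0, d=1, e=1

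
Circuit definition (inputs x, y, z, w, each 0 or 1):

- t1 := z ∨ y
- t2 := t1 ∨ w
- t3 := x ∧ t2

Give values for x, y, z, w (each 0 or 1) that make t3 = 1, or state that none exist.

t3 = x ∧ t2 must be 1, so both x = 1 and t2 = 1.
t2 = t1 ∨ w must be 1, so at least one of t1, w is 1.
Check with x=1 y=1 z=1 w=0:
t1 = z ∨ y = 1 ∨ 1 = 1
t2 = t1 ∨ w = 1 ∨ 0 = 1
t3 = x ∧ t2 = 1 ∧ 1 = 1
So t3 = 1 as required.

x=1 y=1 z=1 w=0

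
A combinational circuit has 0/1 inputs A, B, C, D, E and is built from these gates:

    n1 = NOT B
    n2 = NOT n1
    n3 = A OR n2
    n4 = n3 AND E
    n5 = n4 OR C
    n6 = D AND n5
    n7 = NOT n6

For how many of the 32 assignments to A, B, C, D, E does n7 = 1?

21

n7 = NOT n6 must be 1, so n6 = 0.
n6 = D AND n5 must be 0, so at least one of D, n5 is 0.
Enumerating the 32 input combinations, 21 give n7 = 1 and 11 give n7 = 0.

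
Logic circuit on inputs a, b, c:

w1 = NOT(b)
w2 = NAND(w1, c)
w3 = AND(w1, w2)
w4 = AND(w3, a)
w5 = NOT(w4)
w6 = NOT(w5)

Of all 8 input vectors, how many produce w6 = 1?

1

w6 = NOT(w5) must be 1, so w5 = 0.
Enumerating the 8 input combinations, 1 give w6 = 1 and 7 give w6 = 0.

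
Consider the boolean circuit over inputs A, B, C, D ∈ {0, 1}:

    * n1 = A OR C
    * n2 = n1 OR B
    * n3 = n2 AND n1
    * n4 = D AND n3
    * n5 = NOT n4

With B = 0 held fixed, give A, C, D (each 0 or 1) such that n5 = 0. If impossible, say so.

Check with B = 0 and A=1, C=1, D=1:
n1 = A OR C = 1 OR 1 = 1
n2 = n1 OR B = 1 OR 0 = 1
n3 = n2 AND n1 = 1 AND 1 = 1
n4 = D AND n3 = 1 AND 1 = 1
n5 = NOT n4 = NOT 1 = 0
So n5 = 0.

A=1, C=1, D=1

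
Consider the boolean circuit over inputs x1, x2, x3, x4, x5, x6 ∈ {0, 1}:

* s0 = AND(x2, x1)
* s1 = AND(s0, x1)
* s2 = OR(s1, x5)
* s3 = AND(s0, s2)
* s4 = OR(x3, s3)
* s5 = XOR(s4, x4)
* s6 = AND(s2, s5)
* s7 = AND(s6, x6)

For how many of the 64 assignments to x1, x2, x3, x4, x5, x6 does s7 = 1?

s7 = AND(s6, x6) must be 1, so both s6 = 1 and x6 = 1.
Enumerating the 64 input combinations, 10 give s7 = 1 and 54 give s7 = 0.

10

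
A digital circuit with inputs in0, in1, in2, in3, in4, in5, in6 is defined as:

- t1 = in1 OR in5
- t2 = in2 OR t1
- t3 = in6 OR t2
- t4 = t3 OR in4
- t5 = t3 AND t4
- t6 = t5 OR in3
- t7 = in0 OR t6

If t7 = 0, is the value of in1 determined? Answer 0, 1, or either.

0

t7 = in0 OR t6 must be 0, so both in0 = 0 and t6 = 0.
Every assignment with t7 = 0 has in1 = 0; there are 2 such assignment(s).
  in0=0, in1=0, in2=0, in3=0, in4=0, in5=0, in6=0
  in0=0, in1=0, in2=0, in3=0, in4=1, in5=0, in6=0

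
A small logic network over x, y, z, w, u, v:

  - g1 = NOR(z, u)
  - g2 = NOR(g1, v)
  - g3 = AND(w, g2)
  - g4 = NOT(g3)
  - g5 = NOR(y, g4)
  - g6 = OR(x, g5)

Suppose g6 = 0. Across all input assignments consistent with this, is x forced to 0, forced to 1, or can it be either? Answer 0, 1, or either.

0

g6 = OR(x, g5) must be 0, so both x = 0 and g5 = 0.
g5 = NOR(y, g4) must be 0, so at least one of y, g4 is 1.
Every assignment with g6 = 0 has x = 0; there are 29 such assignment(s).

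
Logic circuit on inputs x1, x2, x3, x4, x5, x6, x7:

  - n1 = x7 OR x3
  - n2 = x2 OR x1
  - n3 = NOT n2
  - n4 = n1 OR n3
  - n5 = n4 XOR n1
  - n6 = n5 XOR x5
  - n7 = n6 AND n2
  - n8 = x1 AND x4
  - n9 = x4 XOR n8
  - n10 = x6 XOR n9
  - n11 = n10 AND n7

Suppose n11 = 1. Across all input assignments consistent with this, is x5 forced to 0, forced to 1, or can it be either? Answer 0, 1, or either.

1

n11 = n10 AND n7 must be 1, so both n10 = 1 and n7 = 1.
n10 = x6 XOR n9 must be 1, so x6 and n9 differ.
n7 = n6 AND n2 must be 1, so both n6 = 1 and n2 = 1.
Every assignment with n11 = 1 has x5 = 1; there are 24 such assignment(s).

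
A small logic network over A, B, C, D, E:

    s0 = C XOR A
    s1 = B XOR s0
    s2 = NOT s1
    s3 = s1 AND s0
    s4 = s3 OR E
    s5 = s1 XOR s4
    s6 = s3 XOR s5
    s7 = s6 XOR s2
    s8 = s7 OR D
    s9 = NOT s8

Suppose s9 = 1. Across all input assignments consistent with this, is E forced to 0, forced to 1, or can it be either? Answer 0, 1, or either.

1

s9 = NOT s8 must be 1, so s8 = 0.
Every assignment with s9 = 1 has E = 1; there are 6 such assignment(s).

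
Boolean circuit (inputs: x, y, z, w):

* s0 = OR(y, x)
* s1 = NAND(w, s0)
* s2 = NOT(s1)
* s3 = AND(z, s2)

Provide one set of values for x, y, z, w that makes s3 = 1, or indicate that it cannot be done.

s3 = AND(z, s2) must be 1, so both z = 1 and s2 = 1.
s2 = NOT(s1) must be 1, so s1 = 0.
Check with x=1, y=0, z=1, w=1:
s0 = OR(y, x) = OR(0, 1) = 1
s1 = NAND(w, s0) = NAND(1, 1) = 0
s2 = NOT(s1) = NOT 0 = 1
s3 = AND(z, s2) = AND(1, 1) = 1
So s3 = 1 as required.

x=1, y=0, z=1, w=1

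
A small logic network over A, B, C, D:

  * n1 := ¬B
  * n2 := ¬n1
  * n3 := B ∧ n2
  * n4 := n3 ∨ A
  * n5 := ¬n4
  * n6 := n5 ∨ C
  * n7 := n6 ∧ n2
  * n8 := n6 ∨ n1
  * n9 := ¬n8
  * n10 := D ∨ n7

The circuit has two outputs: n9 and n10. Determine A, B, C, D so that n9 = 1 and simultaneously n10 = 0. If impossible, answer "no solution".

A=1, B=1, C=0, D=0

Check with A=1, B=1, C=0, D=0:
n1 = ¬B = ¬1 = 0
n2 = ¬n1 = ¬0 = 1
n3 = B ∧ n2 = 1 ∧ 1 = 1
n4 = n3 ∨ A = 1 ∨ 1 = 1
n5 = ¬n4 = ¬1 = 0
n6 = n5 ∨ C = 0 ∨ 0 = 0
n7 = n6 ∧ n2 = 0 ∧ 1 = 0
n8 = n6 ∨ n1 = 0 ∨ 0 = 0
n9 = ¬n8 = ¬0 = 1
n10 = D ∨ n7 = 0 ∨ 0 = 0
So n9 = 1 and n10 = 0.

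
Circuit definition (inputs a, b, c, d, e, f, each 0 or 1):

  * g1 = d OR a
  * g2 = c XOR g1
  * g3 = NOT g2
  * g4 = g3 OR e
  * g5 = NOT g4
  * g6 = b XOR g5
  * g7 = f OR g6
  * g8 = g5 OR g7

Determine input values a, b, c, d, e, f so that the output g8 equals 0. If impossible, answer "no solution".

a=1 b=0 c=1 d=1 e=0 f=0

g8 = g5 OR g7 must be 0, so both g5 = 0 and g7 = 0.
g5 = NOT g4 must be 0, so g4 = 1.
Check with a=1 b=0 c=1 d=1 e=0 f=0:
g1 = d OR a = 1 OR 1 = 1
g2 = c XOR g1 = 1 XOR 1 = 0
g3 = NOT g2 = NOT 0 = 1
g4 = g3 OR e = 1 OR 0 = 1
g5 = NOT g4 = NOT 1 = 0
g6 = b XOR g5 = 0 XOR 0 = 0
g7 = f OR g6 = 0 OR 0 = 0
g8 = g5 OR g7 = 0 OR 0 = 0
So g8 = 0 as required.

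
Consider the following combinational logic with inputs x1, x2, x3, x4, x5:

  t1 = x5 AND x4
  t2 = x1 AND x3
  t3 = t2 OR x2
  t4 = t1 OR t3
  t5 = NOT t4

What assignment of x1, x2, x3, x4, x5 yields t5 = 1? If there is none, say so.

x1=0, x2=0, x3=0, x4=0, x5=1

t5 = NOT t4 must be 1, so t4 = 0.
Check with x1=0, x2=0, x3=0, x4=0, x5=1:
t1 = x5 AND x4 = 1 AND 0 = 0
t2 = x1 AND x3 = 0 AND 0 = 0
t3 = t2 OR x2 = 0 OR 0 = 0
t4 = t1 OR t3 = 0 OR 0 = 0
t5 = NOT t4 = NOT 0 = 1
So t5 = 1 as required.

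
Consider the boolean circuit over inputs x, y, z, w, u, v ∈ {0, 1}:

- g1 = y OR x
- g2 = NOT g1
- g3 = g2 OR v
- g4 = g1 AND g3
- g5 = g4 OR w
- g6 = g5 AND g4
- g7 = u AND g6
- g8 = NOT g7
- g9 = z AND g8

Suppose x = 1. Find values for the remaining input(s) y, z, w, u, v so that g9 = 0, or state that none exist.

g9 = z AND g8 must be 0, so at least one of z, g8 is 0.
Check with x = 1 and y=0, z=0, w=1, u=0, v=0:
g1 = y OR x = 0 OR 1 = 1
g2 = NOT g1 = NOT 1 = 0
g3 = g2 OR v = 0 OR 0 = 0
g4 = g1 AND g3 = 1 AND 0 = 0
g5 = g4 OR w = 0 OR 1 = 1
g6 = g5 AND g4 = 1 AND 0 = 0
g7 = u AND g6 = 0 AND 0 = 0
g8 = NOT g7 = NOT 0 = 1
g9 = z AND g8 = 0 AND 1 = 0
So g9 = 0.

y=0 z=0 w=1 u=0 v=0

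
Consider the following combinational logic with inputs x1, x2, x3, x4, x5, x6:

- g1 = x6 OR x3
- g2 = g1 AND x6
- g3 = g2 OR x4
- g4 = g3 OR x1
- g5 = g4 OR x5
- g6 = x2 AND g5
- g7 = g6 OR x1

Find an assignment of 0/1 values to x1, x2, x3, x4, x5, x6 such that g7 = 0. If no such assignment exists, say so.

g7 = g6 OR x1 must be 0, so both g6 = 0 and x1 = 0.
g6 = x2 AND g5 must be 0, so at least one of x2, g5 is 0.
Check with x1=0 x2=1 x3=1 x4=0 x5=0 x6=0:
g1 = x6 OR x3 = 0 OR 1 = 1
g2 = g1 AND x6 = 1 AND 0 = 0
g3 = g2 OR x4 = 0 OR 0 = 0
g4 = g3 OR x1 = 0 OR 0 = 0
g5 = g4 OR x5 = 0 OR 0 = 0
g6 = x2 AND g5 = 1 AND 0 = 0
g7 = g6 OR x1 = 0 OR 0 = 0
So g7 = 0 as required.

x1=0 x2=1 x3=1 x4=0 x5=0 x6=0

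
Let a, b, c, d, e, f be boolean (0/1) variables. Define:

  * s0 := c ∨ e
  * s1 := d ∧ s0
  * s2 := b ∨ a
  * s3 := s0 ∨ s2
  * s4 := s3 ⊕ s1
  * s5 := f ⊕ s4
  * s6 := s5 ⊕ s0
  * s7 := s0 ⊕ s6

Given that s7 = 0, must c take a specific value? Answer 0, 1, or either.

either

Both values of c occur among assignments with s7 = 0:
  c=0: a=0, b=0, c=0, d=0, e=0, f=0
  c=1: a=0, b=0, c=1, d=0, e=0, f=1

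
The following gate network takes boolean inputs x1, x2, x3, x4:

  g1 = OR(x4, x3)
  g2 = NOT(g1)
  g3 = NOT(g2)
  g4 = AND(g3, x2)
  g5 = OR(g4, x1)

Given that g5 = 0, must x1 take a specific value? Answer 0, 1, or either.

0

g5 = OR(g4, x1) must be 0, so both g4 = 0 and x1 = 0.
Every assignment with g5 = 0 has x1 = 0; there are 5 such assignment(s).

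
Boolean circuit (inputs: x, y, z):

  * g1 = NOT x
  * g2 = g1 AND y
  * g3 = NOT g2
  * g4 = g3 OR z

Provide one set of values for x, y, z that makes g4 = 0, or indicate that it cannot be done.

g4 = g3 OR z must be 0, so both g3 = 0 and z = 0.
g3 = NOT g2 must be 0, so g2 = 1.
g2 = g1 AND y must be 1, so both g1 = 1 and y = 1.
Check with x=0, y=1, z=0:
g1 = NOT x = NOT 0 = 1
g2 = g1 AND y = 1 AND 1 = 1
g3 = NOT g2 = NOT 1 = 0
g4 = g3 OR z = 0 OR 0 = 0
So g4 = 0 as required.

x=0, y=1, z=0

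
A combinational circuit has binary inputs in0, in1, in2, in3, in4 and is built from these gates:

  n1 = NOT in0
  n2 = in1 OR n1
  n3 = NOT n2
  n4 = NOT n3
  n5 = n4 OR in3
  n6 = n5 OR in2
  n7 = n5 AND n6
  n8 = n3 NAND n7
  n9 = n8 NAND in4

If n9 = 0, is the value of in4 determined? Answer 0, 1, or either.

n9 = n8 NAND in4 must be 0, so both n8 = 1 and in4 = 1.
n8 = n3 NAND n7 must be 1, so at least one of n3, n7 is 0.
Every assignment with n9 = 0 has in4 = 1; there are 14 such assignment(s).

1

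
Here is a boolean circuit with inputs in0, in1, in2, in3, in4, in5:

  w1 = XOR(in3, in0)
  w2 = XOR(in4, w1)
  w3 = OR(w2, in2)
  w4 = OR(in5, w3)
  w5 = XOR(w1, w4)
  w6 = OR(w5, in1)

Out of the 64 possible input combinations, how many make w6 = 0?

16

w6 = OR(w5, in1) must be 0, so both w5 = 0 and in1 = 0.
w5 = XOR(w1, w4) must be 0, so w1 and w4 are equal.
Enumerating the 64 input combinations, 16 give w6 = 0 and 48 give w6 = 1.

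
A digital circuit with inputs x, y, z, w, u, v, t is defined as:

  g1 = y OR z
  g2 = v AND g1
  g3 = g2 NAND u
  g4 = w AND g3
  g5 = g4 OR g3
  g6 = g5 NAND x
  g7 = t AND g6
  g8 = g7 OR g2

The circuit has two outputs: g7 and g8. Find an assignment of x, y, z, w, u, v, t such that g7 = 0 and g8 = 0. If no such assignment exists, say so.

x=0, y=0, z=1, w=1, u=0, v=0, t=0

Check with x=0, y=0, z=1, w=1, u=0, v=0, t=0:
g1 = y OR z = 0 OR 1 = 1
g2 = v AND g1 = 0 AND 1 = 0
g3 = g2 NAND u = 0 NAND 0 = 1
g4 = w AND g3 = 1 AND 1 = 1
g5 = g4 OR g3 = 1 OR 1 = 1
g6 = g5 NAND x = 1 NAND 0 = 1
g7 = t AND g6 = 0 AND 1 = 0
g8 = g7 OR g2 = 0 OR 0 = 0
So g7 = 0 and g8 = 0.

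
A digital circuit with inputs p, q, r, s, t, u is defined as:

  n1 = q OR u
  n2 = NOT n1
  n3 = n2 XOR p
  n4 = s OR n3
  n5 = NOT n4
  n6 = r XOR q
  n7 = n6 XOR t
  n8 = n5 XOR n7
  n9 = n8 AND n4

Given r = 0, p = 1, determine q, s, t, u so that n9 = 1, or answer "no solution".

n9 = n8 AND n4 must be 1, so both n8 = 1 and n4 = 1.
Check with r = 0, p = 1 and q=0, s=1, t=1, u=0:
n1 = q OR u = 0 OR 0 = 0
n2 = NOT n1 = NOT 0 = 1
n3 = n2 XOR p = 1 XOR 1 = 0
n4 = s OR n3 = 1 OR 0 = 1
n5 = NOT n4 = NOT 1 = 0
n6 = r XOR q = 0 XOR 0 = 0
n7 = n6 XOR t = 0 XOR 1 = 1
n8 = n5 XOR n7 = 0 XOR 1 = 1
n9 = n8 AND n4 = 1 AND 1 = 1
So n9 = 1.

q=0, s=1, t=1, u=0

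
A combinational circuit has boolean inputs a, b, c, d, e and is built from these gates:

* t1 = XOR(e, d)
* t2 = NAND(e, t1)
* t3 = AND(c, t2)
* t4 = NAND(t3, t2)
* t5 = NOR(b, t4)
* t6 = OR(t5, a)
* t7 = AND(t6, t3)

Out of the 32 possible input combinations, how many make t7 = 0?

23

t7 = AND(t6, t3) must be 0, so at least one of t6, t3 is 0.
Enumerating the 32 input combinations, 23 give t7 = 0 and 9 give t7 = 1.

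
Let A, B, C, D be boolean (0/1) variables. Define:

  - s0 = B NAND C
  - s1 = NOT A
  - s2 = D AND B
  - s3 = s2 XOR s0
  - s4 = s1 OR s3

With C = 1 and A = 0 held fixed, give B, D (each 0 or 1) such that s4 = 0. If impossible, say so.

no solution exists

With C = 1 and A = 0 fixed, none of the 4 settings of B, D give s4 = 0.
For example, with B=1, D=1:
s0 = B NAND C = 1 NAND 1 = 0
s1 = NOT A = NOT 0 = 1
s2 = D AND B = 1 AND 1 = 1
s3 = s2 XOR s0 = 1 XOR 0 = 1
s4 = s1 OR s3 = 1 OR 1 = 1
giving s4 = 1 ≠ 0.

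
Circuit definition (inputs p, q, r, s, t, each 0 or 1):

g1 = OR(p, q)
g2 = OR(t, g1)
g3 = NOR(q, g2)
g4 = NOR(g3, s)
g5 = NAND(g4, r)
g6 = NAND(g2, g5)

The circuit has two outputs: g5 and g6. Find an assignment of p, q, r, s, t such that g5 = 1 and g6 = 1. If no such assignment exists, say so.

p=0, q=0, r=0, s=1, t=0

Check with p=0, q=0, r=0, s=1, t=0:
g1 = OR(p, q) = OR(0, 0) = 0
g2 = OR(t, g1) = OR(0, 0) = 0
g3 = NOR(q, g2) = NOR(0, 0) = 1
g4 = NOR(g3, s) = NOR(1, 1) = 0
g5 = NAND(g4, r) = NAND(0, 0) = 1
g6 = NAND(g2, g5) = NAND(0, 1) = 1
So g5 = 1 and g6 = 1.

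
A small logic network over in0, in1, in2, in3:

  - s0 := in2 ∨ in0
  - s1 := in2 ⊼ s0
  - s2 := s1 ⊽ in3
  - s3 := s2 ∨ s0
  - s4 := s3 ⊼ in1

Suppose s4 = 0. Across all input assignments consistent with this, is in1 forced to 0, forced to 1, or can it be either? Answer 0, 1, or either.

1

s4 = s3 ⊼ in1 must be 0, so both s3 = 1 and in1 = 1.
s3 = s2 ∨ s0 must be 1, so at least one of s2, s0 is 1.
Every assignment with s4 = 0 has in1 = 1; there are 6 such assignment(s).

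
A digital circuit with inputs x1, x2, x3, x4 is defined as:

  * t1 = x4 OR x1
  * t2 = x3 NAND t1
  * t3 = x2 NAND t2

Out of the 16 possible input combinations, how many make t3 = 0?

5

t3 = x2 NAND t2 must be 0, so both x2 = 1 and t2 = 1.
t2 = x3 NAND t1 must be 1, so at least one of x3, t1 is 0.
Satisfying assignments:
  x1=0, x2=1, x3=0, x4=0
  x1=0, x2=1, x3=0, x4=1
  x1=0, x2=1, x3=1, x4=0
  x1=1, x2=1, x3=0, x4=0
  x1=1, x2=1, x3=0, x4=1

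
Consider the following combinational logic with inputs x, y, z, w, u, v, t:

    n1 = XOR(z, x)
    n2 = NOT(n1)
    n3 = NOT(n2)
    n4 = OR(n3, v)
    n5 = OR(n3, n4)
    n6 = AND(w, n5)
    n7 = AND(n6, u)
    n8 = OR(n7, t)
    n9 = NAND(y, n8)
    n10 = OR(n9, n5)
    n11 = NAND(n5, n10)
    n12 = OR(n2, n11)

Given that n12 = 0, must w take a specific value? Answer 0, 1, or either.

Both values of w occur among assignments with n12 = 0:
  w=0: x=0, y=0, z=1, w=0, u=0, v=0, t=0
  w=1: x=0, y=0, z=1, w=1, u=0, v=0, t=0

either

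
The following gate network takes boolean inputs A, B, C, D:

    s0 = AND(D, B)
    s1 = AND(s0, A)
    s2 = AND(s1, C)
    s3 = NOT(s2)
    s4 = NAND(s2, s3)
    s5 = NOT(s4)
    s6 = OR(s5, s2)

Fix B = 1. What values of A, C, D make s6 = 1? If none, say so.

s6 = OR(s5, s2) must be 1, so at least one of s5, s2 is 1.
Check with B = 1 and A=1, C=1, D=1:
s0 = AND(D, B) = AND(1, 1) = 1
s1 = AND(s0, A) = AND(1, 1) = 1
s2 = AND(s1, C) = AND(1, 1) = 1
s3 = NOT(s2) = NOT 1 = 0
s4 = NAND(s2, s3) = NAND(1, 0) = 1
s5 = NOT(s4) = NOT 1 = 0
s6 = OR(s5, s2) = OR(0, 1) = 1
So s6 = 1.

A=1, C=1, D=1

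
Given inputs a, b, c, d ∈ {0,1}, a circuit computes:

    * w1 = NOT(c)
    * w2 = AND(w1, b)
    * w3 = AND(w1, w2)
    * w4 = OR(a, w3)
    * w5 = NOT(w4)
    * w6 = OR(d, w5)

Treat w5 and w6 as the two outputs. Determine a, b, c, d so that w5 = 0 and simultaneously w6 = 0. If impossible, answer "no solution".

Check with a=1, b=1, c=1, d=0:
w1 = NOT(c) = NOT 1 = 0
w2 = AND(w1, b) = AND(0, 1) = 0
w3 = AND(w1, w2) = AND(0, 0) = 0
w4 = OR(a, w3) = OR(1, 0) = 1
w5 = NOT(w4) = NOT 1 = 0
w6 = OR(d, w5) = OR(0, 0) = 0
So w5 = 0 and w6 = 0.

a=1, b=1, c=1, d=0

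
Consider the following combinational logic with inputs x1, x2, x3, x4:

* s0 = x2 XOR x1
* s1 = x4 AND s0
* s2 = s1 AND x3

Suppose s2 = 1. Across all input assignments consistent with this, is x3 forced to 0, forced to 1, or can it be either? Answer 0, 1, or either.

s2 = s1 AND x3 must be 1, so both s1 = 1 and x3 = 1.
s1 = x4 AND s0 must be 1, so both x4 = 1 and s0 = 1.
Every assignment with s2 = 1 has x3 = 1; there are 2 such assignment(s).
  x1=0, x2=1, x3=1, x4=1
  x1=1, x2=0, x3=1, x4=1

1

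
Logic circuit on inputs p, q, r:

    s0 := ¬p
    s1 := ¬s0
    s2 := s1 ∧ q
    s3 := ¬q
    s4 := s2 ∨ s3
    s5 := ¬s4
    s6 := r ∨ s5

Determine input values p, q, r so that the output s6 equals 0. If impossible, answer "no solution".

Check with p=1, q=1, r=0:
s0 = ¬p = ¬1 = 0
s1 = ¬s0 = ¬0 = 1
s2 = s1 ∧ q = 1 ∧ 1 = 1
s3 = ¬q = ¬1 = 0
s4 = s2 ∨ s3 = 1 ∨ 0 = 1
s5 = ¬s4 = ¬1 = 0
s6 = r ∨ s5 = 0 ∨ 0 = 0
So s6 = 0 as required.

p=1, q=1, r=0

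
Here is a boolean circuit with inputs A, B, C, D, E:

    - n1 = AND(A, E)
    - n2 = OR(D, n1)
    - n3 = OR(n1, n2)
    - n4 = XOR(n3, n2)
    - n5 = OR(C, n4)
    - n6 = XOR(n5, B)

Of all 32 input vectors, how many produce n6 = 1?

16

n6 = XOR(n5, B) must be 1, so n5 and B differ.
Enumerating the 32 input combinations, 16 give n6 = 1 and 16 give n6 = 0.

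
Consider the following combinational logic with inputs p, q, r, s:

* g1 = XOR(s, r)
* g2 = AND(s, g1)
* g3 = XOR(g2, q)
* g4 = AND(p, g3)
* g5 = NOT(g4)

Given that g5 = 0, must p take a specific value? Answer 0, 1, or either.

g5 = NOT(g4) must be 0, so g4 = 1.
g4 = AND(p, g3) must be 1, so both p = 1 and g3 = 1.
Every assignment with g5 = 0 has p = 1; there are 4 such assignment(s).
  p=1, q=0, r=0, s=1
  p=1, q=1, r=0, s=0
  p=1, q=1, r=1, s=0
  p=1, q=1, r=1, s=1

1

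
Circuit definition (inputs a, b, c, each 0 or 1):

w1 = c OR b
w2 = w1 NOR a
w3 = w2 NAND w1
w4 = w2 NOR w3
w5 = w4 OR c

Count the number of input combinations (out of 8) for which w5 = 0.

w5 = w4 OR c must be 0, so both w4 = 0 and c = 0.
w4 = w2 NOR w3 must be 0, so at least one of w2, w3 is 1.
Satisfying assignments:
  a=0, b=0, c=0
  a=0, b=1, c=0
  a=1, b=0, c=0
  a=1, b=1, c=0

4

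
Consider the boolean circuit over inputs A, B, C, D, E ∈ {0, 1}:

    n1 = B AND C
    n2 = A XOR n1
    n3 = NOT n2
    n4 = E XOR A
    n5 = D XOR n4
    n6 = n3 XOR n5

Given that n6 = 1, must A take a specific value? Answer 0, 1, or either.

Both values of A occur among assignments with n6 = 1:
  A=0: A=0, B=0, C=0, D=0, E=0
  A=1: A=1, B=0, C=0, D=0, E=0

either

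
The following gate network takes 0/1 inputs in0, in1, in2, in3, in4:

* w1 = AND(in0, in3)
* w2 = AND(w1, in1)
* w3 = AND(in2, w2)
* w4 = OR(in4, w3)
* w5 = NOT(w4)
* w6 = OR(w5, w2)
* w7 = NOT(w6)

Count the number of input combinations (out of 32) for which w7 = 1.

14

w7 = NOT(w6) must be 1, so w6 = 0.
Enumerating the 32 input combinations, 14 give w7 = 1 and 18 give w7 = 0.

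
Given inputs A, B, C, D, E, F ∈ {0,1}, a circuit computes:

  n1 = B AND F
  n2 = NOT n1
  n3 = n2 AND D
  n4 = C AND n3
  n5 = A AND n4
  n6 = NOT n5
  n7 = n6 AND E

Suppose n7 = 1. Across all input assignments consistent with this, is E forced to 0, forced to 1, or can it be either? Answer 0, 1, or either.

n7 = n6 AND E must be 1, so both n6 = 1 and E = 1.
Every assignment with n7 = 1 has E = 1; there are 29 such assignment(s).

1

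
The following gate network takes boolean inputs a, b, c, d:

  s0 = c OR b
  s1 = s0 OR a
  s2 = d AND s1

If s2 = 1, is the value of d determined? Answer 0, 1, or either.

1

s2 = d AND s1 must be 1, so both d = 1 and s1 = 1.
s1 = s0 OR a must be 1, so at least one of s0, a is 1.
Every assignment with s2 = 1 has d = 1; there are 7 such assignment(s).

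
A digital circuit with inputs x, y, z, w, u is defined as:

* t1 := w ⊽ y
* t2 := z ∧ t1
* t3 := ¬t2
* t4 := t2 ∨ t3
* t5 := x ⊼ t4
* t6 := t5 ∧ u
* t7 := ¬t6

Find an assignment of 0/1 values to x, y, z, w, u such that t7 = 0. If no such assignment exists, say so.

t7 = ¬t6 must be 0, so t6 = 1.
Check with x=0, y=1, z=1, w=1, u=1:
t1 = w ⊽ y = 1 ⊽ 1 = 0
t2 = z ∧ t1 = 1 ∧ 0 = 0
t3 = ¬t2 = ¬0 = 1
t4 = t2 ∨ t3 = 0 ∨ 1 = 1
t5 = x ⊼ t4 = 0 ⊼ 1 = 1
t6 = t5 ∧ u = 1 ∧ 1 = 1
t7 = ¬t6 = ¬1 = 0
So t7 = 0 as required.

x=0, y=1, z=1, w=1, u=1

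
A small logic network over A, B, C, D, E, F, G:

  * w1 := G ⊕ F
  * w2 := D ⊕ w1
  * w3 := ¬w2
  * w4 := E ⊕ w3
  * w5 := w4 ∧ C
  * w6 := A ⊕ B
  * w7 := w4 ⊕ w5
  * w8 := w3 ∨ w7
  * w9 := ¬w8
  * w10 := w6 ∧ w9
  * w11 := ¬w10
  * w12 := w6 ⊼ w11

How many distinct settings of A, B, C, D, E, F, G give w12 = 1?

w12 = w6 ⊼ w11 must be 1, so at least one of w6, w11 is 0.
Enumerating the 128 input combinations, 88 give w12 = 1 and 40 give w12 = 0.

88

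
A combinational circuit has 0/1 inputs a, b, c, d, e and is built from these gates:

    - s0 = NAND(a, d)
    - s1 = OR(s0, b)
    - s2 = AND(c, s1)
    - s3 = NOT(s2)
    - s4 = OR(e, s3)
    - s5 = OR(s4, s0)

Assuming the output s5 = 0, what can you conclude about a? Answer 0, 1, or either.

s5 = OR(s4, s0) must be 0, so both s4 = 0 and s0 = 0.
Every assignment with s5 = 0 has a = 1; there are 1 such assignment(s).
  a=1, b=1, c=1, d=1, e=0

1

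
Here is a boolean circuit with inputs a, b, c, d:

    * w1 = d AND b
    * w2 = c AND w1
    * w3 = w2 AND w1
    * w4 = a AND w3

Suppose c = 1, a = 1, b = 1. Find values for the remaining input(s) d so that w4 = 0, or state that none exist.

w4 = a AND w3 must be 0, so at least one of a, w3 is 0.
Check with c = 1, a = 1, b = 1 and d=0:
w1 = d AND b = 0 AND 1 = 0
w2 = c AND w1 = 1 AND 0 = 0
w3 = w2 AND w1 = 0 AND 0 = 0
w4 = a AND w3 = 1 AND 0 = 0
So w4 = 0.

d=0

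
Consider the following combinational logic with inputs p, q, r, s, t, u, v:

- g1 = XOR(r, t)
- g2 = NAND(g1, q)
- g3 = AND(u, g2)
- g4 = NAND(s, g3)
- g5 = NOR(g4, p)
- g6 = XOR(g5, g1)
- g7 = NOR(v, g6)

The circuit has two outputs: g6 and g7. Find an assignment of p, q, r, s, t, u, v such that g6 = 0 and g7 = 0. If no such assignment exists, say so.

Check with p=0 q=1 r=1 s=1 t=1 u=0 v=1:
g1 = XOR(r, t) = XOR(1, 1) = 0
g2 = NAND(g1, q) = NAND(0, 1) = 1
g3 = AND(u, g2) = AND(0, 1) = 0
g4 = NAND(s, g3) = NAND(1, 0) = 1
g5 = NOR(g4, p) = NOR(1, 0) = 0
g6 = XOR(g5, g1) = XOR(0, 0) = 0
g7 = NOR(v, g6) = NOR(1, 0) = 0
So g6 = 0 and g7 = 0.

p=0 q=1 r=1 s=1 t=1 u=0 v=1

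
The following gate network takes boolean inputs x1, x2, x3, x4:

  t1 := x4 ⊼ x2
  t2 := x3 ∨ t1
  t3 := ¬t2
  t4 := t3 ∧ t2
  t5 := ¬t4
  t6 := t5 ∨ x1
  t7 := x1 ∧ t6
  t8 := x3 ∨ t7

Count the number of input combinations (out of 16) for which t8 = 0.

t8 = x3 ∨ t7 must be 0, so both x3 = 0 and t7 = 0.
t7 = x1 ∧ t6 must be 0, so at least one of x1, t6 is 0.
Satisfying assignments:
  x1=0, x2=0, x3=0, x4=0
  x1=0, x2=0, x3=0, x4=1
  x1=0, x2=1, x3=0, x4=0
  x1=0, x2=1, x3=0, x4=1

4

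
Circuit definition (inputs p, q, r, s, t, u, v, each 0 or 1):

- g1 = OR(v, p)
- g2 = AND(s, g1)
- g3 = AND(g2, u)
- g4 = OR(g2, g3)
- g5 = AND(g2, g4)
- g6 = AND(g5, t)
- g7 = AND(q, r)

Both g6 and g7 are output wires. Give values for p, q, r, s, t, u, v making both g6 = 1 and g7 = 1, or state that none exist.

p=1 q=1 r=1 s=1 t=1 u=1 v=1

Check with p=1 q=1 r=1 s=1 t=1 u=1 v=1:
g1 = OR(v, p) = OR(1, 1) = 1
g2 = AND(s, g1) = AND(1, 1) = 1
g3 = AND(g2, u) = AND(1, 1) = 1
g4 = OR(g2, g3) = OR(1, 1) = 1
g5 = AND(g2, g4) = AND(1, 1) = 1
g6 = AND(g5, t) = AND(1, 1) = 1
g7 = AND(q, r) = AND(1, 1) = 1
So g6 = 1 and g7 = 1.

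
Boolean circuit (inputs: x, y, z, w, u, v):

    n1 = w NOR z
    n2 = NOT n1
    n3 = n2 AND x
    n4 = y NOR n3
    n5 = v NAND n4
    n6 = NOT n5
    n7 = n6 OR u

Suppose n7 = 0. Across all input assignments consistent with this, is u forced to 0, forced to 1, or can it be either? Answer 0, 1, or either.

0

n7 = n6 OR u must be 0, so both n6 = 0 and u = 0.
Every assignment with n7 = 0 has u = 0; there are 27 such assignment(s).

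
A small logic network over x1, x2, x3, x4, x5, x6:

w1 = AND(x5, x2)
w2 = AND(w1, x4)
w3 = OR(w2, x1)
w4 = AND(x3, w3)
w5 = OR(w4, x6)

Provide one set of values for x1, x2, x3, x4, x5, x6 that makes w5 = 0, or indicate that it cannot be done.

w5 = OR(w4, x6) must be 0, so both w4 = 0 and x6 = 0.
w4 = AND(x3, w3) must be 0, so at least one of x3, w3 is 0.
Check with x1=0, x2=0, x3=1, x4=0, x5=1, x6=0:
w1 = AND(x5, x2) = AND(1, 0) = 0
w2 = AND(w1, x4) = AND(0, 0) = 0
w3 = OR(w2, x1) = OR(0, 0) = 0
w4 = AND(x3, w3) = AND(1, 0) = 0
w5 = OR(w4, x6) = OR(0, 0) = 0
So w5 = 0 as required.

x1=0, x2=0, x3=1, x4=0, x5=1, x6=0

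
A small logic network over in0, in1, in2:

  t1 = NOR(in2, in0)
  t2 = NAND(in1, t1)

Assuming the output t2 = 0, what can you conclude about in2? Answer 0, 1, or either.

0

t2 = NAND(in1, t1) must be 0, so both in1 = 1 and t1 = 1.
t1 = NOR(in2, in0) must be 1, so both in2 = 0 and in0 = 0.
Every assignment with t2 = 0 has in2 = 0; there are 1 such assignment(s).
  in0=0, in1=1, in2=0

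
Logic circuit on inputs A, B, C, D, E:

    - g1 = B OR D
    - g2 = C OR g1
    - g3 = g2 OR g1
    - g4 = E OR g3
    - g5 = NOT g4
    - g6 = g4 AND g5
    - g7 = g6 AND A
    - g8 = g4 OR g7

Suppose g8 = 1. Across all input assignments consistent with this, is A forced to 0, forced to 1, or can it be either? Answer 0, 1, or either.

Both values of A occur among assignments with g8 = 1:
  A=0: A=0, B=0, C=0, D=0, E=1
  A=1: A=1, B=0, C=0, D=0, E=1

either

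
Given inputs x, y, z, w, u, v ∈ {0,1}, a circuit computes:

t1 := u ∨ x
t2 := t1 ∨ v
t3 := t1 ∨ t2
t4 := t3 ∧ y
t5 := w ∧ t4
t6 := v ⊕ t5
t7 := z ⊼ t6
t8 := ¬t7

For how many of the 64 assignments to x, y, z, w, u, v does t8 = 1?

t8 = ¬t7 must be 1, so t7 = 0.
t7 = z ⊼ t6 must be 0, so both z = 1 and t6 = 1.
Enumerating the 64 input combinations, 15 give t8 = 1 and 49 give t8 = 0.

15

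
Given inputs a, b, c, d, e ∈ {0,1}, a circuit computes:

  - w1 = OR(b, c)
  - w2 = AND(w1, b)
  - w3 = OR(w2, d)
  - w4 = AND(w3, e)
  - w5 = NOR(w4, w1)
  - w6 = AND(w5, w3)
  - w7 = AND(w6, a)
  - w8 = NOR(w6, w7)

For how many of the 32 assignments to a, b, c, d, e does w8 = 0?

2

w8 = NOR(w6, w7) must be 0, so at least one of w6, w7 is 1.
Satisfying assignments:
  a=0, b=0, c=0, d=1, e=0
  a=1, b=0, c=0, d=1, e=0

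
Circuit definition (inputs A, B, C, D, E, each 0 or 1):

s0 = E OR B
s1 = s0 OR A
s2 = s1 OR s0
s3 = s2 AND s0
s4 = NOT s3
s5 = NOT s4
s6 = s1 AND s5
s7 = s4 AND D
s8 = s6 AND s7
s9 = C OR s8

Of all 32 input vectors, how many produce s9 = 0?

16

s9 = C OR s8 must be 0, so both C = 0 and s8 = 0.
s8 = s6 AND s7 must be 0, so at least one of s6, s7 is 0.
Enumerating the 32 input combinations, 16 give s9 = 0 and 16 give s9 = 1.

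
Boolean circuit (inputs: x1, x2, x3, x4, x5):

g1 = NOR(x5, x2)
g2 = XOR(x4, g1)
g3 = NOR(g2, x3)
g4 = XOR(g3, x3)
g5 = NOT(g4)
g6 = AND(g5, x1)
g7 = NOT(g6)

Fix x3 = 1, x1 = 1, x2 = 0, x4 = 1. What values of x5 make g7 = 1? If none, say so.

g7 = NOT(g6) must be 1, so g6 = 0.
g6 = AND(g5, x1) must be 0, so at least one of g5, x1 is 0.
Check with x3 = 1, x1 = 1, x2 = 0, x4 = 1 and x5=1:
g1 = NOR(x5, x2) = NOR(1, 0) = 0
g2 = XOR(x4, g1) = XOR(1, 0) = 1
g3 = NOR(g2, x3) = NOR(1, 1) = 0
g4 = XOR(g3, x3) = XOR(0, 1) = 1
g5 = NOT(g4) = NOT 1 = 0
g6 = AND(g5, x1) = AND(0, 1) = 0
g7 = NOT(g6) = NOT 0 = 1
So g7 = 1.

x5=1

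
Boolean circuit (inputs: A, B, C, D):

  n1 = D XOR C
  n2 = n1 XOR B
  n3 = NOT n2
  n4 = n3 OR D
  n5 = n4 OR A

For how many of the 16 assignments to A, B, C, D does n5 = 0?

2

n5 = n4 OR A must be 0, so both n4 = 0 and A = 0.
n4 = n3 OR D must be 0, so both n3 = 0 and D = 0.
Enumerating the 16 input combinations, 2 give n5 = 0 and 14 give n5 = 1.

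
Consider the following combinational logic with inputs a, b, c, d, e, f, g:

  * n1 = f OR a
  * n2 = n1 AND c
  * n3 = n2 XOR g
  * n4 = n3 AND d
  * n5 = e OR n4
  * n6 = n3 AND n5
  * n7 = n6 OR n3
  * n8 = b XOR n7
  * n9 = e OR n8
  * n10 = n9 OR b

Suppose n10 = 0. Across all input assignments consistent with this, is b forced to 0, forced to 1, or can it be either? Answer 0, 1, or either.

0

n10 = n9 OR b must be 0, so both n9 = 0 and b = 0.
n9 = e OR n8 must be 0, so both e = 0 and n8 = 0.
n8 = b XOR n7 must be 0, so b and n7 are equal.
Every assignment with n10 = 0 has b = 0; there are 16 such assignment(s).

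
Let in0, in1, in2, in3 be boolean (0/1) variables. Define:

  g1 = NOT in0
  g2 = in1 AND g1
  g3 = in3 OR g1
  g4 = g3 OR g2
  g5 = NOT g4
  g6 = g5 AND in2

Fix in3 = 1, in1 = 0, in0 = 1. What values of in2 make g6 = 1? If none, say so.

no solution exists

With in3 = 1, in1 = 0, in0 = 1 fixed, none of the 2 settings of in2 give g6 = 1.
For example, with in2=0:
g1 = NOT in0 = NOT 1 = 0
g2 = in1 AND g1 = 0 AND 0 = 0
g3 = in3 OR g1 = 1 OR 0 = 1
g4 = g3 OR g2 = 1 OR 0 = 1
g5 = NOT g4 = NOT 1 = 0
g6 = g5 AND in2 = 0 AND 0 = 0
giving g6 = 0 ≠ 1.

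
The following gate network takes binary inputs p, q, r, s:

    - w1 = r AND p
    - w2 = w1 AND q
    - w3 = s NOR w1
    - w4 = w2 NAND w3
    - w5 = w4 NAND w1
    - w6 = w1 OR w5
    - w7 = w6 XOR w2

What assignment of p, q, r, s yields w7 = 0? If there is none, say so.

w7 = w6 XOR w2 must be 0, so w6 and w2 are equal.
Check with p=1 q=1 r=1 s=1:
w1 = r AND p = 1 AND 1 = 1
w2 = w1 AND q = 1 AND 1 = 1
w3 = s NOR w1 = 1 NOR 1 = 0
w4 = w2 NAND w3 = 1 NAND 0 = 1
w5 = w4 NAND w1 = 1 NAND 1 = 0
w6 = w1 OR w5 = 1 OR 0 = 1
w7 = w6 XOR w2 = 1 XOR 1 = 0
So w7 = 0 as required.

p=1 q=1 r=1 s=1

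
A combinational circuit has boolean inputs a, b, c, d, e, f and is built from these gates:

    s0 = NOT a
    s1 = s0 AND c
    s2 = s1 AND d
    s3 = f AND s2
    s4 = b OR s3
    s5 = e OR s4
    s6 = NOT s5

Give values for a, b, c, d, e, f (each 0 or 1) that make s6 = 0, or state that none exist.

a=1, b=1, c=0, d=0, e=1, f=0

s6 = NOT s5 must be 0, so s5 = 1.
s5 = e OR s4 must be 1, so at least one of e, s4 is 1.
Check with a=1, b=1, c=0, d=0, e=1, f=0:
s0 = NOT a = NOT 1 = 0
s1 = s0 AND c = 0 AND 0 = 0
s2 = s1 AND d = 0 AND 0 = 0
s3 = f AND s2 = 0 AND 0 = 0
s4 = b OR s3 = 1 OR 0 = 1
s5 = e OR s4 = 1 OR 1 = 1
s6 = NOT s5 = NOT 1 = 0
So s6 = 0 as required.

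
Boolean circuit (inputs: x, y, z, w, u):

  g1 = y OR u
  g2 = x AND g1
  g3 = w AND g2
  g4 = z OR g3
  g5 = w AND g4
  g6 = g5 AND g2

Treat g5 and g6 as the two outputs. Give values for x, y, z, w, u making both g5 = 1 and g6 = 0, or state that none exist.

Check with x=0, y=1, z=1, w=1, u=0:
g1 = y OR u = 1 OR 0 = 1
g2 = x AND g1 = 0 AND 1 = 0
g3 = w AND g2 = 1 AND 0 = 0
g4 = z OR g3 = 1 OR 0 = 1
g5 = w AND g4 = 1 AND 1 = 1
g6 = g5 AND g2 = 1 AND 0 = 0
So g5 = 1 and g6 = 0.

x=0, y=1, z=1, w=1, u=0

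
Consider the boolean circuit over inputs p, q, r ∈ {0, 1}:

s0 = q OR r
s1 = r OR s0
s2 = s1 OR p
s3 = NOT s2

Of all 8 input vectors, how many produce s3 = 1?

1

s3 = NOT s2 must be 1, so s2 = 0.
Enumerating the 8 input combinations, 1 give s3 = 1 and 7 give s3 = 0.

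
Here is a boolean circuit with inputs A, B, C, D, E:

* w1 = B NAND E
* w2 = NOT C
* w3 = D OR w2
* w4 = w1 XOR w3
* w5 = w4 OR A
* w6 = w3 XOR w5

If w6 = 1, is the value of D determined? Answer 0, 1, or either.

either

Both values of D occur among assignments with w6 = 1:
  D=0: A=0, B=0, C=0, D=0, E=0
  D=1: A=0, B=0, C=0, D=1, E=0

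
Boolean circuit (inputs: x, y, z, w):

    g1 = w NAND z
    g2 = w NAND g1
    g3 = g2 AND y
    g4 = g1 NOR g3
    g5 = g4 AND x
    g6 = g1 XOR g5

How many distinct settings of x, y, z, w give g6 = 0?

g6 = g1 XOR g5 must be 0, so g1 and g5 are equal.
Satisfying assignments:
  x=0, y=0, z=1, w=1
  x=0, y=1, z=1, w=1
  x=1, y=1, z=1, w=1

3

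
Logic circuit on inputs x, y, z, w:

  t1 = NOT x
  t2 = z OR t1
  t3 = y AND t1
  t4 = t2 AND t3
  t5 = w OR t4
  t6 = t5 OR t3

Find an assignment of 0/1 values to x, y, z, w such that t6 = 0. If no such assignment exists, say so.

x=1, y=0, z=1, w=0

Check with x=1, y=0, z=1, w=0:
t1 = NOT x = NOT 1 = 0
t2 = z OR t1 = 1 OR 0 = 1
t3 = y AND t1 = 0 AND 0 = 0
t4 = t2 AND t3 = 1 AND 0 = 0
t5 = w OR t4 = 0 OR 0 = 0
t6 = t5 OR t3 = 0 OR 0 = 0
So t6 = 0 as required.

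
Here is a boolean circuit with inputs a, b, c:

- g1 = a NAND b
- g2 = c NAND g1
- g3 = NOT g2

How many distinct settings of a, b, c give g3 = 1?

g3 = NOT g2 must be 1, so g2 = 0.
g2 = c NAND g1 must be 0, so both c = 1 and g1 = 1.
g1 = a NAND b must be 1, so at least one of a, b is 0.
Enumerating the 8 input combinations, 3 give g3 = 1 and 5 give g3 = 0.

3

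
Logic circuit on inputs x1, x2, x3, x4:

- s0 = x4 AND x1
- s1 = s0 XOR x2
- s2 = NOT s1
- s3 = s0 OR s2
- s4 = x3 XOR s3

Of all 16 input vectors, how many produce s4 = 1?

8

s4 = x3 XOR s3 must be 1, so x3 and s3 differ.
Enumerating the 16 input combinations, 8 give s4 = 1 and 8 give s4 = 0.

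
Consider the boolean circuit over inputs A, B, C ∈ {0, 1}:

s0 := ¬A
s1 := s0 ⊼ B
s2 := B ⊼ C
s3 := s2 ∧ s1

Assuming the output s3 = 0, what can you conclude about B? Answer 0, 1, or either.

1

s3 = s2 ∧ s1 must be 0, so at least one of s2, s1 is 0.
Every assignment with s3 = 0 has B = 1; there are 3 such assignment(s).
  A=0, B=1, C=0
  A=0, B=1, C=1
  A=1, B=1, C=1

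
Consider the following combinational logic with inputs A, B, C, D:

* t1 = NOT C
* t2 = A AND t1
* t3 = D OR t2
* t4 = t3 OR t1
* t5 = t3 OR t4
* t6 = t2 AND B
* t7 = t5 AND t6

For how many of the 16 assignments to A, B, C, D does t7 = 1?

2

t7 = t5 AND t6 must be 1, so both t5 = 1 and t6 = 1.
t5 = t3 OR t4 must be 1, so at least one of t3, t4 is 1.
t6 = t2 AND B must be 1, so both t2 = 1 and B = 1.
Satisfying assignments:
  A=1, B=1, C=0, D=0
  A=1, B=1, C=0, D=1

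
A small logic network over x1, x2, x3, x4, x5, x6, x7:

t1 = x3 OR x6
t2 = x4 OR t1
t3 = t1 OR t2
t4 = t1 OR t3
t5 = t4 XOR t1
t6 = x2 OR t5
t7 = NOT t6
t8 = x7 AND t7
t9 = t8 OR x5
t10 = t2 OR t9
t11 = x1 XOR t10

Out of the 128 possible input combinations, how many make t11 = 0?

64

t11 = x1 XOR t10 must be 0, so x1 and t10 are equal.
Enumerating the 128 input combinations, 64 give t11 = 0 and 64 give t11 = 1.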